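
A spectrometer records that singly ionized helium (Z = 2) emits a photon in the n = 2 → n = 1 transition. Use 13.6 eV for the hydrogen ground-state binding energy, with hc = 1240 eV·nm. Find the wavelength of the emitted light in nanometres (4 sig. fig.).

30.39 nm

For Z = 2 the level energies scale as Z², so the effective Rydberg energy is 13.6 × 4 = 54.40 eV.
ΔE = 54.40 × (1/1² − 1/2²) = 54.40 × 0.7500 = 40.80 eV.
λ = hc/ΔE = 1240 / 40.80 = 30.39 nm.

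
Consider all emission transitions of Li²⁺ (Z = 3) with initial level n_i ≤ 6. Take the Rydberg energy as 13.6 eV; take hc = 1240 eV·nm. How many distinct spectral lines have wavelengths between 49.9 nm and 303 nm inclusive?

6

Enumerate all n_i → n_f pairs with 1 ≤ n_f < n_i ≤ 6 and compute λ = 1240 / [13.6·9·(1/n_f² − 1/n_i²)].
Lines falling in [49.9, 303] nm: 4→2 (54.03 nm), 3→2 (72.94 nm), 6→3 (121.6 nm), 5→3 (142.5 nm), 4→3 (208.4 nm), 6→4 (291.8 nm).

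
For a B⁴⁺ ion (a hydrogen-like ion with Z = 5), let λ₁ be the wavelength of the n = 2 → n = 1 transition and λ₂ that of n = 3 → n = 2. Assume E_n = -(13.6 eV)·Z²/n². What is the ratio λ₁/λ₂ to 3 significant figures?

0.185

λ ∝ 1/ΔE ∝ 1/(1/n_f² − 1/n_i²), and the Z² and hc factors cancel in the ratio.
λ₁/λ₂ = (1/2² − 1/3²)/(1/1² − 1/2²) = 0.1389/0.7500 = 0.185.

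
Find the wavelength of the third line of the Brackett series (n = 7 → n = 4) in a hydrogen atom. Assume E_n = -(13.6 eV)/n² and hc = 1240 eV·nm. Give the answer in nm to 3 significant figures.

The Brackett series terminates on n_f = 4; the third line has n_i = 4+3 = 7.
ΔE = 13.60 × (1/4² − 1/7²) = 0.5724 eV.
λ = 1240 / 0.5724 = 2170 nm.

2170 nm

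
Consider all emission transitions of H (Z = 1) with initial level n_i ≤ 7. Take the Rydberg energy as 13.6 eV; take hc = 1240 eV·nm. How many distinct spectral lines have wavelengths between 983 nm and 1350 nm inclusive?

Enumerate all n_i → n_f pairs with 1 ≤ n_f < n_i ≤ 7 and compute λ = 1240 / [13.6·1·(1/n_f² − 1/n_i²)].
Lines falling in [983, 1350] nm: 7→3 (1005 nm), 6→3 (1094 nm), 5→3 (1282 nm).

3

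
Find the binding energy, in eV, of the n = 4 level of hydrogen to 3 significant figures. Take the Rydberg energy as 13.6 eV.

0.850 eV

E_4 = −13.60/16 = −0.850 eV, so ionization (to E = 0) requires 0.850 eV.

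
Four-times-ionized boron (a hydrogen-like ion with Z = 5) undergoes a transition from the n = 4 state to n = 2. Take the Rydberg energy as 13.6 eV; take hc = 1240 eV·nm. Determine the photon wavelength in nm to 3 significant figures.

19.5 nm

For Z = 5 the level energies scale as Z², so the effective Rydberg energy is 13.6 × 25 = 340.0 eV.
ΔE = 340.0 × (1/2² − 1/4²) = 340.0 × 0.1875 = 63.75 eV.
λ = hc/ΔE = 1240 / 63.75 = 19.5 nm.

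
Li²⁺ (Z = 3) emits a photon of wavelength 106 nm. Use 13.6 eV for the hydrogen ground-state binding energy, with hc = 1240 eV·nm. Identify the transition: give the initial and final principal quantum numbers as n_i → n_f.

The photon energy is ΔE = hc/λ = 1240 / 106 = 11.70 eV.
With Z = 3, ΔE = 122.4 × (1/n_f² − 1/n_i²), so 1/n_f² − 1/n_i² = 0.09557.
Trying n_f = 3 gives 1/n_i² = 0.01554, i.e. n_i ≈ 8; this pair matches.

n_i = 8, n_f = 3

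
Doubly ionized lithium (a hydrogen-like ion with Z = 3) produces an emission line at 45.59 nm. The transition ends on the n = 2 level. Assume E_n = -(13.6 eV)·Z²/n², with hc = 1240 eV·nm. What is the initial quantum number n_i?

n_i = 6

The photon energy is ΔE = hc/λ = 1240 / 45.59 = 27.20 eV.
With Z = 3, ΔE = 122.4 × (1/n_f² − 1/n_i²), so 1/n_f² − 1/n_i² = 0.2222.
With n_f = 2: 1/n_i² = 1/4 − 0.2222 = 0.02779, so n_i ≈ 6.00.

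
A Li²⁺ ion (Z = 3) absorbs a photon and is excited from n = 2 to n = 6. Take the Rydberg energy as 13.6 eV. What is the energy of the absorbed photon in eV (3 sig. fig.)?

27.2 eV

The Bohr energies scale as Z², so for Z = 3: E_n = −122.4/n² eV.
E_6 = −122.4/36 = −3.400 eV and E_2 = −122.4/4 = −30.60 eV.
The photon energy is |E_6 − E_2| = 27.2 eV.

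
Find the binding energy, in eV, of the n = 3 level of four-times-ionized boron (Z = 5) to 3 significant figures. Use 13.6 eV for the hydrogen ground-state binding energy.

E_n = −13.6 Z²/n² = −340.0/n² eV for Z = 5.
E_3 = −340.0/9 = −37.8 eV, so ionization (to E = 0) requires 37.8 eV.

37.8 eV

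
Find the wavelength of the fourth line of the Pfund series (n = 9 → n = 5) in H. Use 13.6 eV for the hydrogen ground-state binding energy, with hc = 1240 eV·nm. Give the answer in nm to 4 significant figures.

The Pfund series terminates on n_f = 5; the fourth line has n_i = 5+4 = 9.
ΔE = 13.60 × (1/5² − 1/9²) = 0.3761 eV.
λ = 1240 / 0.3761 = 3297 nm.

3297 nm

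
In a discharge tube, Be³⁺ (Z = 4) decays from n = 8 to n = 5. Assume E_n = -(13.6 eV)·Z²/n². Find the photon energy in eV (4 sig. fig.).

5.304 eV

The Bohr energies scale as Z², so for Z = 4: E_n = −217.6/n² eV.
E_8 = −217.6/64 = −3.400 eV and E_5 = −217.6/25 = −8.704 eV.
The photon energy is |E_8 − E_5| = 5.304 eV.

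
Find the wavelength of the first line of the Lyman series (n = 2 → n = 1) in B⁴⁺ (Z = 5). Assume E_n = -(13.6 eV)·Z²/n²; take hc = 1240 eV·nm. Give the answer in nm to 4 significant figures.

The Lyman series terminates on n_f = 1; the first line has n_i = 1+1 = 2.
ΔE = 340.0 × (1/1² − 1/2²) = 255.0 eV.
λ = 1240 / 255.0 = 4.863 nm.

4.863 nm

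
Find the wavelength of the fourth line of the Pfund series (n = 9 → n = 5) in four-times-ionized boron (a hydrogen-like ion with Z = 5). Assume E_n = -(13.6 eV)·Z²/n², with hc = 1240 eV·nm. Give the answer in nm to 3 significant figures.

132 nm

The Pfund series terminates on n_f = 5; the fourth line has n_i = 5+4 = 9.
ΔE = 340.0 × (1/5² − 1/9²) = 9.402 eV.
λ = 1240 / 9.402 = 132 nm.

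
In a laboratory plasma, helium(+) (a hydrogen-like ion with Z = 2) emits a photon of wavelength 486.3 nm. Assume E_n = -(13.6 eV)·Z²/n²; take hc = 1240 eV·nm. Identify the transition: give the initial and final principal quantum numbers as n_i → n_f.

The photon energy is ΔE = hc/λ = 1240 / 486.3 = 2.550 eV.
With Z = 2, ΔE = 54.40 × (1/n_f² − 1/n_i²), so 1/n_f² − 1/n_i² = 0.04687.
Trying n_f = 4 gives 1/n_i² = 0.01563, i.e. n_i ≈ 8; this pair matches.

n_i = 8, n_f = 4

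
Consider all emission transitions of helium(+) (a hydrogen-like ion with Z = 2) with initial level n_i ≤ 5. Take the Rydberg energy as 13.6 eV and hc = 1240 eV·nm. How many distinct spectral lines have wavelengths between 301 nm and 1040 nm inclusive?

Enumerate all n_i → n_f pairs with 1 ≤ n_f < n_i ≤ 5 and compute λ = 1240 / [13.6·4·(1/n_f² − 1/n_i²)].
Lines falling in [301, 1040] nm: 5→3 (320.5 nm), 4→3 (468.9 nm), 5→4 (1013 nm).

3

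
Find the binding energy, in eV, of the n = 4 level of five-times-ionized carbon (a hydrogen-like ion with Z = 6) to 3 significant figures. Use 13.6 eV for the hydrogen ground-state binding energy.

30.6 eV

E_n = −13.6 Z²/n² = −489.6/n² eV for Z = 6.
E_4 = −489.6/16 = −30.6 eV, so ionization (to E = 0) requires 30.6 eV.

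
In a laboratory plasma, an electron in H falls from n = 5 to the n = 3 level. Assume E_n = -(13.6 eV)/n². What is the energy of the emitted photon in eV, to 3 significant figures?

0.967 eV

E_5 = −13.60/25 = −0.5440 eV and E_3 = −13.60/9 = −1.511 eV.
The photon energy is |E_5 − E_3| = 0.967 eV.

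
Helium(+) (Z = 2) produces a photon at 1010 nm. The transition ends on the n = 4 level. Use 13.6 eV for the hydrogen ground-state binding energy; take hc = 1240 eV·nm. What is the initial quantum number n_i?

n_i = 5

The photon energy is ΔE = hc/λ = 1240 / 1010 = 1.228 eV.
With Z = 2, ΔE = 54.40 × (1/n_f² − 1/n_i²), so 1/n_f² − 1/n_i² = 0.02257.
With n_f = 4: 1/n_i² = 1/16 − 0.02257 = 0.03993, so n_i ≈ 5.00.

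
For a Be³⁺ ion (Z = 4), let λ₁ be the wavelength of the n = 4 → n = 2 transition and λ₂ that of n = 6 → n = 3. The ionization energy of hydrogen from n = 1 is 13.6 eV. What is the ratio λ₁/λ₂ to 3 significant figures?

λ ∝ 1/ΔE ∝ 1/(1/n_f² − 1/n_i²), and the Z² and hc factors cancel in the ratio.
λ₁/λ₂ = (1/3² − 1/6²)/(1/2² − 1/4²) = 0.08333/0.1875 = 0.444.

0.444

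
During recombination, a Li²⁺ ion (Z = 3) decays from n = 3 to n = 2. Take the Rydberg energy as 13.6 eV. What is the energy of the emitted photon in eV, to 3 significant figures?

The Bohr energies scale as Z², so for Z = 3: E_n = −122.4/n² eV.
E_3 = −122.4/9 = −13.60 eV and E_2 = −122.4/4 = −30.60 eV.
The photon energy is |E_3 − E_2| = 17.0 eV.

17.0 eV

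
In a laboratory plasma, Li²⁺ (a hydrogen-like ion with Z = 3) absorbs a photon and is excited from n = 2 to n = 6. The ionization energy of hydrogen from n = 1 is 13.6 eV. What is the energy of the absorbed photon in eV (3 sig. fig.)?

The Bohr energies scale as Z², so for Z = 3: E_n = −122.4/n² eV.
E_6 = −122.4/36 = −3.400 eV and E_2 = −122.4/4 = −30.60 eV.
The photon energy is |E_6 − E_2| = 27.2 eV.

27.2 eV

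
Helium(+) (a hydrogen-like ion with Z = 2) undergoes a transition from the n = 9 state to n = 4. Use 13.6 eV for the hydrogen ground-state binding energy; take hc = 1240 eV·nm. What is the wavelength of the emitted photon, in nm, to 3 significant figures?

For Z = 2 the level energies scale as Z², so the effective Rydberg energy is 13.6 × 4 = 54.40 eV.
ΔE = 54.40 × (1/4² − 1/9²) = 54.40 × 0.05015 = 2.728 eV.
λ = hc/ΔE = 1240 / 2.728 = 454 nm.

454 nm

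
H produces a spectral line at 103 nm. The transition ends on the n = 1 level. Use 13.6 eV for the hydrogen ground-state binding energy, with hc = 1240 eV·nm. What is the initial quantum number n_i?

n_i = 3

The photon energy is ΔE = hc/λ = 1240 / 103 = 12.04 eV.
With Z = 1, ΔE = 13.60 × (1/n_f² − 1/n_i²), so 1/n_f² − 1/n_i² = 0.8852.
With n_f = 1: 1/n_i² = 1/1 − 0.8852 = 0.1148, so n_i ≈ 2.95.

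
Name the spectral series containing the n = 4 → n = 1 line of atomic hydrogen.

The series is set by the lower level: n_f = 1 is the Lyman series.

Lyman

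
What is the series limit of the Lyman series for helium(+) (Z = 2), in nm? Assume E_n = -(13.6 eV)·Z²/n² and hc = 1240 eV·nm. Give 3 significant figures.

The Lyman series has lower level n_f = 1; the series limit corresponds to n_i → ∞.
ΔE_max = 13.6 × 4 / 1² = 54.40 eV.
λ_min = 1240 / 54.40 = 22.8 nm.

22.8 nm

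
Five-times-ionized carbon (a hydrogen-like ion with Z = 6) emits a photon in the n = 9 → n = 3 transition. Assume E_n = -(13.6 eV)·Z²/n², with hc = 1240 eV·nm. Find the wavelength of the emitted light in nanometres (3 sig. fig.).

For Z = 6 the level energies scale as Z², so the effective Rydberg energy is 13.6 × 36 = 489.6 eV.
ΔE = 489.6 × (1/3² − 1/9²) = 489.6 × 0.09877 = 48.36 eV.
λ = hc/ΔE = 1240 / 48.36 = 25.6 nm.

25.6 nm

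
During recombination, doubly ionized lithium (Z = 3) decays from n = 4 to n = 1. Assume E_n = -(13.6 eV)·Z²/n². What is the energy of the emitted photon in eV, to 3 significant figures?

The Bohr energies scale as Z², so for Z = 3: E_n = −122.4/n² eV.
E_4 = −122.4/16 = −7.650 eV and E_1 = −122.4/1 = −122.4 eV.
The photon energy is |E_4 − E_1| = 115 eV.

115 eV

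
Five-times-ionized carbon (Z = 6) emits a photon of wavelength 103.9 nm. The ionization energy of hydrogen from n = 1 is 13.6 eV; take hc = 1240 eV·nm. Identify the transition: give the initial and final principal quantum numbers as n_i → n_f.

The photon energy is ΔE = hc/λ = 1240 / 103.9 = 11.93 eV.
With Z = 6, ΔE = 489.6 × (1/n_f² − 1/n_i²), so 1/n_f² − 1/n_i² = 0.02438.
Trying n_f = 5 gives 1/n_i² = 0.01562, i.e. n_i ≈ 8; this pair matches.

n_i = 8, n_f = 5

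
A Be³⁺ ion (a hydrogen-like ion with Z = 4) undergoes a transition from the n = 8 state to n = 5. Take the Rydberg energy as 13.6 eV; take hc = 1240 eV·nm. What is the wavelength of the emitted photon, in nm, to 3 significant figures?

234 nm

For Z = 4 the level energies scale as Z², so the effective Rydberg energy is 13.6 × 16 = 217.6 eV.
ΔE = 217.6 × (1/5² − 1/8²) = 217.6 × 0.02438 = 5.304 eV.
λ = hc/ΔE = 1240 / 5.304 = 234 nm.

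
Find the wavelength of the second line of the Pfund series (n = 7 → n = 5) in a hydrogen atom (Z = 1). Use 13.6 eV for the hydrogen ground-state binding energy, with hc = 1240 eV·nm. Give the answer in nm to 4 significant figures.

The Pfund series terminates on n_f = 5; the second line has n_i = 5+2 = 7.
ΔE = 13.60 × (1/5² − 1/7²) = 0.2664 eV.
λ = 1240 / 0.2664 = 4654 nm.

4654 nm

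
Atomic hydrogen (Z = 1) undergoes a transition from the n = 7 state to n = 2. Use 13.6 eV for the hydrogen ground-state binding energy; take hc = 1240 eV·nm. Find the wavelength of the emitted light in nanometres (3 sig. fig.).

ΔE = 13.60 × (1/2² − 1/7²) = 13.60 × 0.2296 = 3.122 eV.
λ = hc/ΔE = 1240 / 3.122 = 397 nm.

397 nm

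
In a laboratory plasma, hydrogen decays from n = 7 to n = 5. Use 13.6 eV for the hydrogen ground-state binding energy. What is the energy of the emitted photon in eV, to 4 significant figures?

0.2664 eV

E_7 = −13.60/49 = −0.2776 eV and E_5 = −13.60/25 = −0.5440 eV.
The photon energy is |E_7 − E_5| = 0.2664 eV.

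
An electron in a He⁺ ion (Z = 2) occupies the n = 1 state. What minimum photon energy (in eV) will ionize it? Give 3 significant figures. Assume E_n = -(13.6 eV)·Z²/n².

E_n = −13.6 Z²/n² = −54.40/n² eV for Z = 2.
E_1 = −54.40/1 = −54.4 eV, so ionization (to E = 0) requires 54.4 eV.

54.4 eV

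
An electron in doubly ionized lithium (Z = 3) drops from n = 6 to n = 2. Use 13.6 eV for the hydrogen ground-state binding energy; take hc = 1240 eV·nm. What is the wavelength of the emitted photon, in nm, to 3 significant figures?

For Z = 3 the level energies scale as Z², so the effective Rydberg energy is 13.6 × 9 = 122.4 eV.
ΔE = 122.4 × (1/2² − 1/6²) = 122.4 × 0.2222 = 27.20 eV.
λ = hc/ΔE = 1240 / 27.20 = 45.6 nm.

45.6 nm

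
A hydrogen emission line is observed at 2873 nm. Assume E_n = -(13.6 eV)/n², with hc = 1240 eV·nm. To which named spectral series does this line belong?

ΔE = 1240/2873 = 0.4316 eV.
This matches 13.6 × (1/5² − 1/11²), so n_f = 5: the Pfund series.

Pfund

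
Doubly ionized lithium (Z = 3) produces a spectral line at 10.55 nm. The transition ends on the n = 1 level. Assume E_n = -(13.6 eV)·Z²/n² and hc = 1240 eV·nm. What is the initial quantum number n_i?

The photon energy is ΔE = hc/λ = 1240 / 10.55 = 117.5 eV.
With Z = 3, ΔE = 122.4 × (1/n_f² − 1/n_i²), so 1/n_f² − 1/n_i² = 0.9603.
With n_f = 1: 1/n_i² = 1/1 − 0.9603 = 0.03974, so n_i ≈ 5.02.

n_i = 5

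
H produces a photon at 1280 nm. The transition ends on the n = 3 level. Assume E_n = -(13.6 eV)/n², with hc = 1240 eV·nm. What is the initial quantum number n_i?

n_i = 5

The photon energy is ΔE = hc/λ = 1240 / 1280 = 0.9688 eV.
With Z = 1, ΔE = 13.60 × (1/n_f² − 1/n_i²), so 1/n_f² − 1/n_i² = 0.07123.
With n_f = 3: 1/n_i² = 1/9 − 0.07123 = 0.03988, so n_i ≈ 5.01.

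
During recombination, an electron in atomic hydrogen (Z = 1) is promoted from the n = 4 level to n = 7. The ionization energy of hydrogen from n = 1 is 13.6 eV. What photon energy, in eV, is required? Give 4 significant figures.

0.5724 eV

E_7 = −13.60/49 = −0.2776 eV and E_4 = −13.60/16 = −0.8500 eV.
The photon energy is |E_7 − E_4| = 0.5724 eV.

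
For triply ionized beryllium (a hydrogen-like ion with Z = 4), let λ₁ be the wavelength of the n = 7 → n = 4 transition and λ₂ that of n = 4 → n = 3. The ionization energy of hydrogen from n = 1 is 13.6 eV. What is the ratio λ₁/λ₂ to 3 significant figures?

λ ∝ 1/ΔE ∝ 1/(1/n_f² − 1/n_i²), and the Z² and hc factors cancel in the ratio.
λ₁/λ₂ = (1/3² − 1/4²)/(1/4² − 1/7²) = 0.04861/0.04209 = 1.15.

1.15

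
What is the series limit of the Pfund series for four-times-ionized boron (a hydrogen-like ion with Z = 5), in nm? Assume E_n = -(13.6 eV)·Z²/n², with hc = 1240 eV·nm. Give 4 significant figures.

91.18 nm

The Pfund series has lower level n_f = 5; the series limit corresponds to n_i → ∞.
ΔE_max = 13.6 × 25 / 5² = 13.60 eV.
λ_min = 1240 / 13.60 = 91.18 nm.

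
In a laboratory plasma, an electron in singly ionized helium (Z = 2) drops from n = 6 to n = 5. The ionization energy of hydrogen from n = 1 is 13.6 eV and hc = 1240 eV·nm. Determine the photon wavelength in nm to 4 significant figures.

1865 nm

For Z = 2 the level energies scale as Z², so the effective Rydberg energy is 13.6 × 4 = 54.40 eV.
ΔE = 54.40 × (1/5² − 1/6²) = 54.40 × 0.01222 = 0.6649 eV.
λ = hc/ΔE = 1240 / 0.6649 = 1865 nm.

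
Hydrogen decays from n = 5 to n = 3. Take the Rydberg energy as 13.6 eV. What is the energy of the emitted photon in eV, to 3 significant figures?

0.967 eV

E_5 = −13.60/25 = −0.5440 eV and E_3 = −13.60/9 = −1.511 eV.
The photon energy is |E_5 − E_3| = 0.967 eV.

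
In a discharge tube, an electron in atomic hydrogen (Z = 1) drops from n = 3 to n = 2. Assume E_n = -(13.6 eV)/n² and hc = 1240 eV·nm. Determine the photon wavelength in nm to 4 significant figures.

656.5 nm

ΔE = 13.60 × (1/2² − 1/3²) = 13.60 × 0.1389 = 1.889 eV.
λ = hc/ΔE = 1240 / 1.889 = 656.5 nm.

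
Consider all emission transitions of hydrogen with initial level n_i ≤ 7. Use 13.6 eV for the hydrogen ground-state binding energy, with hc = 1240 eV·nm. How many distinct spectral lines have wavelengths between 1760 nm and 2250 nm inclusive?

Enumerate all n_i → n_f pairs with 1 ≤ n_f < n_i ≤ 7 and compute λ = 1240 / [13.6·1·(1/n_f² − 1/n_i²)].
Lines falling in [1760, 2250] nm: 4→3 (1876 nm), 7→4 (2166 nm).

2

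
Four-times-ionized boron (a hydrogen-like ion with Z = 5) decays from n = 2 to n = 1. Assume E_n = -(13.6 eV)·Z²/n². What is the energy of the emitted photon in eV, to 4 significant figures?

255.0 eV

The Bohr energies scale as Z², so for Z = 5: E_n = −340.0/n² eV.
E_2 = −340.0/4 = −85.00 eV and E_1 = −340.0/1 = −340.0 eV.
The photon energy is |E_2 − E_1| = 255.0 eV.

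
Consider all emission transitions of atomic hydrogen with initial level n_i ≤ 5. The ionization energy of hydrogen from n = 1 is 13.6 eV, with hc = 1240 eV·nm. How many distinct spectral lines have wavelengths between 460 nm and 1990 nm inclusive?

Enumerate all n_i → n_f pairs with 1 ≤ n_f < n_i ≤ 5 and compute λ = 1240 / [13.6·1·(1/n_f² − 1/n_i²)].
Lines falling in [460, 1990] nm: 4→2 (486.3 nm), 3→2 (656.5 nm), 5→3 (1282 nm), 4→3 (1876 nm).

4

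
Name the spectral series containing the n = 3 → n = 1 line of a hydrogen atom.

Lyman

The series is set by the lower level: n_f = 1 is the Lyman series.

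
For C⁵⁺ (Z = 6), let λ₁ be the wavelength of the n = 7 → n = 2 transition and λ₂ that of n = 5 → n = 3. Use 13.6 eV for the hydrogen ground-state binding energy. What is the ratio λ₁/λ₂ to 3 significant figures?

λ ∝ 1/ΔE ∝ 1/(1/n_f² − 1/n_i²), and the Z² and hc factors cancel in the ratio.
λ₁/λ₂ = (1/3² − 1/5²)/(1/2² − 1/7²) = 0.07111/0.2296 = 0.310.

0.310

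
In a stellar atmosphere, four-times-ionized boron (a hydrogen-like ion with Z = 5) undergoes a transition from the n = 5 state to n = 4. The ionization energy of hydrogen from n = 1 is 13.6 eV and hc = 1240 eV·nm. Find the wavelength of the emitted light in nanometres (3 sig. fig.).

For Z = 5 the level energies scale as Z², so the effective Rydberg energy is 13.6 × 25 = 340.0 eV.
ΔE = 340.0 × (1/4² − 1/5²) = 340.0 × 0.02250 = 7.650 eV.
λ = hc/ΔE = 1240 / 7.650 = 162 nm.

162 nm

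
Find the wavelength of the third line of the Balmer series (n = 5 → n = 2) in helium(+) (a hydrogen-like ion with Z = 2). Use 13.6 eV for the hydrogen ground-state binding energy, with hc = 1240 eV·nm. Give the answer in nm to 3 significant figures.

The Balmer series terminates on n_f = 2; the third line has n_i = 2+3 = 5.
ΔE = 54.40 × (1/2² − 1/5²) = 11.42 eV.
λ = 1240 / 11.42 = 109 nm.

109 nm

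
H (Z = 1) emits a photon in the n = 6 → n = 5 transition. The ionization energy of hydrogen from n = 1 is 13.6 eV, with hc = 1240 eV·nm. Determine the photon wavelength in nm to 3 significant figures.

ΔE = 13.60 × (1/5² − 1/6²) = 13.60 × 0.01222 = 0.1662 eV.
λ = hc/ΔE = 1240 / 0.1662 = 7460 nm.
This line belongs to the Pfund series.

7460 nm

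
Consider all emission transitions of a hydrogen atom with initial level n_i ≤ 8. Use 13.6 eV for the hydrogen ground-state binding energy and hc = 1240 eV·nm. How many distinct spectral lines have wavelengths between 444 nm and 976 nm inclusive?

Enumerate all n_i → n_f pairs with 1 ≤ n_f < n_i ≤ 8 and compute λ = 1240 / [13.6·1·(1/n_f² − 1/n_i²)].
Lines falling in [444, 976] nm: 4→2 (486.3 nm), 3→2 (656.5 nm), 8→3 (954.9 nm).

3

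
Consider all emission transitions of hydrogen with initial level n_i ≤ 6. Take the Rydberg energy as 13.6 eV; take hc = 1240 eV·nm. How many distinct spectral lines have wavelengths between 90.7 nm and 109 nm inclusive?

Enumerate all n_i → n_f pairs with 1 ≤ n_f < n_i ≤ 6 and compute λ = 1240 / [13.6·1·(1/n_f² − 1/n_i²)].
Lines falling in [90.7, 109] nm: 6→1 (93.78 nm), 5→1 (94.98 nm), 4→1 (97.25 nm), 3→1 (102.6 nm).

4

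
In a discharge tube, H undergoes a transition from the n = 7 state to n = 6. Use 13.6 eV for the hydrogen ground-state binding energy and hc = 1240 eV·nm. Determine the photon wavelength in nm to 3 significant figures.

ΔE = 13.60 × (1/6² − 1/7²) = 13.60 × 0.007370 = 0.1002 eV.
λ = hc/ΔE = 1240 / 0.1002 = 12400 nm.

12400 nm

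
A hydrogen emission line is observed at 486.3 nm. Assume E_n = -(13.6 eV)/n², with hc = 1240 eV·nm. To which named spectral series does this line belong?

ΔE = 1240/486.3 = 2.550 eV.
This matches 13.6 × (1/2² − 1/4²), so n_f = 2: the Balmer series.

Balmer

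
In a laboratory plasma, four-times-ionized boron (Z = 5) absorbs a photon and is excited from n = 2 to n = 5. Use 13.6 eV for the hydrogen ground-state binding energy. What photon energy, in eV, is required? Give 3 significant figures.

71.4 eV

The Bohr energies scale as Z², so for Z = 5: E_n = −340.0/n² eV.
E_5 = −340.0/25 = −13.60 eV and E_2 = −340.0/4 = −85.00 eV.
The photon energy is |E_5 − E_2| = 71.4 eV.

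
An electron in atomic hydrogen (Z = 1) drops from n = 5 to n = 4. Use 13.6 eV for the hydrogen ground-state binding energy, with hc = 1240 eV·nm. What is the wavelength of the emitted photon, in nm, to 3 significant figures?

4050 nm

ΔE = 13.60 × (1/4² − 1/5²) = 13.60 × 0.02250 = 0.3060 eV.
λ = hc/ΔE = 1240 / 0.3060 = 4050 nm.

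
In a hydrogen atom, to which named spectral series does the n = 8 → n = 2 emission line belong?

The series is set by the lower level: n_f = 2 is the Balmer series.

Balmer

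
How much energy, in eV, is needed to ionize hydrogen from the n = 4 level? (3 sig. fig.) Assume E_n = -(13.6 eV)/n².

0.850 eV

E_4 = −13.60/16 = −0.850 eV, so ionization (to E = 0) requires 0.850 eV.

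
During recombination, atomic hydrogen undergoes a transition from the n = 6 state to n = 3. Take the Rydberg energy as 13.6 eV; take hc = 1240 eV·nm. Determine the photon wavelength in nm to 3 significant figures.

ΔE = 13.60 × (1/3² − 1/6²) = 13.60 × 0.08333 = 1.133 eV.
λ = hc/ΔE = 1240 / 1.133 = 1090 nm.

1090 nm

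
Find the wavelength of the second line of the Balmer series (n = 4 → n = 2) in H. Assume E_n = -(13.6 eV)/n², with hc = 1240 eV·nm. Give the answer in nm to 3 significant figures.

486 nm

The Balmer series terminates on n_f = 2; the second line has n_i = 2+2 = 4.
ΔE = 13.60 × (1/2² − 1/4²) = 2.550 eV.
λ = 1240 / 2.550 = 486 nm.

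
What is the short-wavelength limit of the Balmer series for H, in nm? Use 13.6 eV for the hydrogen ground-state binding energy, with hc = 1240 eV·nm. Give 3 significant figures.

365 nm

The Balmer series has lower level n_f = 2; the series limit corresponds to n_i → ∞.
ΔE_max = 13.6 × 1 / 2² = 3.400 eV.
λ_min = 1240 / 3.400 = 365 nm.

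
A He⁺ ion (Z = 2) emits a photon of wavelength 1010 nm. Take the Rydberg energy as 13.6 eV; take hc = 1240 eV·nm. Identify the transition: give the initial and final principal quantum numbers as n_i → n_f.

The photon energy is ΔE = hc/λ = 1240 / 1010 = 1.228 eV.
With Z = 2, ΔE = 54.40 × (1/n_f² − 1/n_i²), so 1/n_f² − 1/n_i² = 0.02257.
Trying n_f = 4 gives 1/n_i² = 0.03993, i.e. n_i ≈ 5; this pair matches.

n_i = 5, n_f = 4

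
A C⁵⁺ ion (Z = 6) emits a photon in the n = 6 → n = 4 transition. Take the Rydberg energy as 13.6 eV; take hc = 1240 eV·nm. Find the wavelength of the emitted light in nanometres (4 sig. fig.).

72.94 nm

For Z = 6 the level energies scale as Z², so the effective Rydberg energy is 13.6 × 36 = 489.6 eV.
ΔE = 489.6 × (1/4² − 1/6²) = 489.6 × 0.03472 = 17.00 eV.
λ = hc/ΔE = 1240 / 17.00 = 72.94 nm.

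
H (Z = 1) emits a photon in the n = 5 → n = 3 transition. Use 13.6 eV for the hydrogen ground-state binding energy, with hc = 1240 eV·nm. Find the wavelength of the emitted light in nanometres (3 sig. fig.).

1280 nm

ΔE = 13.60 × (1/3² − 1/5²) = 13.60 × 0.07111 = 0.9671 eV.
λ = hc/ΔE = 1240 / 0.9671 = 1280 nm.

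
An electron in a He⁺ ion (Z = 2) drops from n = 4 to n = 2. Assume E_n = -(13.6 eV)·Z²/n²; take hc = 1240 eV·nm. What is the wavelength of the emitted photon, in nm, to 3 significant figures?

122 nm

For Z = 2 the level energies scale as Z², so the effective Rydberg energy is 13.6 × 4 = 54.40 eV.
ΔE = 54.40 × (1/2² − 1/4²) = 54.40 × 0.1875 = 10.20 eV.
λ = hc/ΔE = 1240 / 10.20 = 122 nm.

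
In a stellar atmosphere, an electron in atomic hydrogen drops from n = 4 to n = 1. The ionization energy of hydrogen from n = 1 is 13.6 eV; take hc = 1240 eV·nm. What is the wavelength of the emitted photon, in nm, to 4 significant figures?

97.25 nm

ΔE = 13.60 × (1/1² − 1/4²) = 13.60 × 0.9375 = 12.75 eV.
λ = hc/ΔE = 1240 / 12.75 = 97.25 nm.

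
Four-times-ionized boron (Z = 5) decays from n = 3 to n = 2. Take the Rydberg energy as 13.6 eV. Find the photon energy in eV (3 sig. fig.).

47.2 eV

The Bohr energies scale as Z², so for Z = 5: E_n = −340.0/n² eV.
E_3 = −340.0/9 = −37.78 eV and E_2 = −340.0/4 = −85.00 eV.
The photon energy is |E_3 − E_2| = 47.2 eV.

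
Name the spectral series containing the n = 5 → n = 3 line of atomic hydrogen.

The series is set by the lower level: n_f = 3 is the Paschen series.

Paschen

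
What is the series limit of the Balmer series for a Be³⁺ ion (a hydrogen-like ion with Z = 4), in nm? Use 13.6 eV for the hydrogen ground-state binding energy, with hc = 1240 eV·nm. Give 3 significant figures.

The Balmer series has lower level n_f = 2; the series limit corresponds to n_i → ∞.
ΔE_max = 13.6 × 16 / 2² = 54.40 eV.
λ_min = 1240 / 54.40 = 22.8 nm.

22.8 nm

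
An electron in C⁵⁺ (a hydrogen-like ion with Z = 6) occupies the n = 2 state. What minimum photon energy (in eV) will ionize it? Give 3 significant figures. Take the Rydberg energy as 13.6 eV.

122 eV

E_n = −13.6 Z²/n² = −489.6/n² eV for Z = 6.
E_2 = −489.6/4 = −122 eV, so ionization (to E = 0) requires 122 eV.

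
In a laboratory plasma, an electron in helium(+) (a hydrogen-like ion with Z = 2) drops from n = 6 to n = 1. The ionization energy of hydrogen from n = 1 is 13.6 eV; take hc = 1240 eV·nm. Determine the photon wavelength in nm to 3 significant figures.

For Z = 2 the level energies scale as Z², so the effective Rydberg energy is 13.6 × 4 = 54.40 eV.
ΔE = 54.40 × (1/1² − 1/6²) = 54.40 × 0.9722 = 52.89 eV.
λ = hc/ΔE = 1240 / 52.89 = 23.4 nm.

23.4 nm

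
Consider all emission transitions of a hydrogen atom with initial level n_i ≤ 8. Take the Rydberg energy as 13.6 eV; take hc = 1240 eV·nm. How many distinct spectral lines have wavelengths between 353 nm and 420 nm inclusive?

3

Enumerate all n_i → n_f pairs with 1 ≤ n_f < n_i ≤ 8 and compute λ = 1240 / [13.6·1·(1/n_f² − 1/n_i²)].
Lines falling in [353, 420] nm: 8→2 (389.0 nm), 7→2 (397.1 nm), 6→2 (410.3 nm).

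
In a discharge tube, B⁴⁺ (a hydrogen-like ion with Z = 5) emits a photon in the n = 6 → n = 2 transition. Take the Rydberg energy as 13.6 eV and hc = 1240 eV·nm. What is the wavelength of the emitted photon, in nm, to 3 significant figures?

For Z = 5 the level energies scale as Z², so the effective Rydberg energy is 13.6 × 25 = 340.0 eV.
ΔE = 340.0 × (1/2² − 1/6²) = 340.0 × 0.2222 = 75.56 eV.
λ = hc/ΔE = 1240 / 75.56 = 16.4 nm.

16.4 nm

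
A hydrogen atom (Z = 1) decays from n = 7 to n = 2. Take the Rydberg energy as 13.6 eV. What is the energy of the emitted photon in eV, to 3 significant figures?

E_7 = −13.60/49 = −0.2776 eV and E_2 = −13.60/4 = −3.400 eV.
The photon energy is |E_7 − E_2| = 3.12 eV.

3.12 eV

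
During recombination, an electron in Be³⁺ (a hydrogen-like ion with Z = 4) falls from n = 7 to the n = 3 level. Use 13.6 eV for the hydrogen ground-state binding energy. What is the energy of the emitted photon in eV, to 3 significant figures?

19.7 eV

The Bohr energies scale as Z², so for Z = 4: E_n = −217.6/n² eV.
E_7 = −217.6/49 = −4.441 eV and E_3 = −217.6/9 = −24.18 eV.
The photon energy is |E_7 − E_3| = 19.7 eV.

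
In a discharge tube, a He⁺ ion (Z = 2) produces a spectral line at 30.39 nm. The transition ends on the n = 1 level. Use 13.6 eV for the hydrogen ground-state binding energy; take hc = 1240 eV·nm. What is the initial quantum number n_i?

The photon energy is ΔE = hc/λ = 1240 / 30.39 = 40.80 eV.
With Z = 2, ΔE = 54.40 × (1/n_f² − 1/n_i²), so 1/n_f² − 1/n_i² = 0.7501.
With n_f = 1: 1/n_i² = 1/1 − 0.7501 = 0.2499, so n_i ≈ 2.00.

n_i = 2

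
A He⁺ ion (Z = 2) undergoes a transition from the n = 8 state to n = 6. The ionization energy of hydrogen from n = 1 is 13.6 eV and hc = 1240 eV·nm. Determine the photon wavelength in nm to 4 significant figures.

1876 nm

For Z = 2 the level energies scale as Z², so the effective Rydberg energy is 13.6 × 4 = 54.40 eV.
ΔE = 54.40 × (1/6² − 1/8²) = 54.40 × 0.01215 = 0.6611 eV.
λ = hc/ΔE = 1240 / 0.6611 = 1876 nm.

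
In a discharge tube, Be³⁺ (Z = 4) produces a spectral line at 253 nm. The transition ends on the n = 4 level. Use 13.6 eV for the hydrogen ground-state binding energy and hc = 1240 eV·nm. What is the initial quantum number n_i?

The photon energy is ΔE = hc/λ = 1240 / 253 = 4.901 eV.
With Z = 4, ΔE = 217.6 × (1/n_f² − 1/n_i²), so 1/n_f² − 1/n_i² = 0.02252.
With n_f = 4: 1/n_i² = 1/16 − 0.02252 = 0.03998, so n_i ≈ 5.00.

n_i = 5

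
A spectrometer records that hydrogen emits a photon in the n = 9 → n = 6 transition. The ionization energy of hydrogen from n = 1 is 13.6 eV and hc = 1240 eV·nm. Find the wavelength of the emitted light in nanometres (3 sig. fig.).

5910 nm

ΔE = 13.60 × (1/6² − 1/9²) = 13.60 × 0.01543 = 0.2099 eV.
λ = hc/ΔE = 1240 / 0.2099 = 5910 nm.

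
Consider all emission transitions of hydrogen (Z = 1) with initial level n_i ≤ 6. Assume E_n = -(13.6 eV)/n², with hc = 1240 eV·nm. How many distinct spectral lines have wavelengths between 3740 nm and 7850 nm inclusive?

Enumerate all n_i → n_f pairs with 1 ≤ n_f < n_i ≤ 6 and compute λ = 1240 / [13.6·1·(1/n_f² − 1/n_i²)].
Lines falling in [3740, 7850] nm: 5→4 (4052 nm), 6→5 (7460 nm).

2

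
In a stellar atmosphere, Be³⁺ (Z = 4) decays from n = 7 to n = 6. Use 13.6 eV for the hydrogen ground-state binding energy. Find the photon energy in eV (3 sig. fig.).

1.60 eV

The Bohr energies scale as Z², so for Z = 4: E_n = −217.6/n² eV.
E_7 = −217.6/49 = −4.441 eV and E_6 = −217.6/36 = −6.044 eV.
The photon energy is |E_7 − E_6| = 1.60 eV.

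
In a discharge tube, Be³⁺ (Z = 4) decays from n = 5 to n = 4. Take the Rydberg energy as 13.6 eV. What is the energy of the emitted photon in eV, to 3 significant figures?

The Bohr energies scale as Z², so for Z = 4: E_n = −217.6/n² eV.
E_5 = −217.6/25 = −8.704 eV and E_4 = −217.6/16 = −13.60 eV.
The photon energy is |E_5 − E_4| = 4.90 eV.

4.90 eV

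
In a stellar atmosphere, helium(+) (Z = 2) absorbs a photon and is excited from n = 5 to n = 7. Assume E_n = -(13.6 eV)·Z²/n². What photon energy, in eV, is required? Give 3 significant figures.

The Bohr energies scale as Z², so for Z = 2: E_n = −54.40/n² eV.
E_7 = −54.40/49 = −1.110 eV and E_5 = −54.40/25 = −2.176 eV.
The photon energy is |E_7 − E_5| = 1.07 eV.

1.07 eV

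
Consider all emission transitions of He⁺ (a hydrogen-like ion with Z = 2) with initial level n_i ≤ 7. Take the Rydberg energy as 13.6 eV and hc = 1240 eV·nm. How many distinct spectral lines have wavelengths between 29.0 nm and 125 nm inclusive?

5

Enumerate all n_i → n_f pairs with 1 ≤ n_f < n_i ≤ 7 and compute λ = 1240 / [13.6·4·(1/n_f² − 1/n_i²)].
Lines falling in [29.0, 125] nm: 2→1 (30.39 nm), 7→2 (99.28 nm), 6→2 (102.6 nm), 5→2 (108.5 nm), 4→2 (121.6 nm).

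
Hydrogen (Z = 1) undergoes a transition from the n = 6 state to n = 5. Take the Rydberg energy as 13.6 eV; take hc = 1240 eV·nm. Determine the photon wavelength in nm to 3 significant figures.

ΔE = 13.60 × (1/5² − 1/6²) = 13.60 × 0.01222 = 0.1662 eV.
λ = hc/ΔE = 1240 / 0.1662 = 7460 nm.

7460 nm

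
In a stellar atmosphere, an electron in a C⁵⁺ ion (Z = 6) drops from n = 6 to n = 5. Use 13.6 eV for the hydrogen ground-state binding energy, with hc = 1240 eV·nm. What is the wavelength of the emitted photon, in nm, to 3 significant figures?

207 nm

For Z = 6 the level energies scale as Z², so the effective Rydberg energy is 13.6 × 36 = 489.6 eV.
ΔE = 489.6 × (1/5² − 1/6²) = 489.6 × 0.01222 = 5.984 eV.
λ = hc/ΔE = 1240 / 5.984 = 207 nm.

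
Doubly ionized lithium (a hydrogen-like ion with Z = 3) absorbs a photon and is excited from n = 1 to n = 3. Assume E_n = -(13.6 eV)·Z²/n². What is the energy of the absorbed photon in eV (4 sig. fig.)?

The Bohr energies scale as Z², so for Z = 3: E_n = −122.4/n² eV.
E_3 = −122.4/9 = −13.60 eV and E_1 = −122.4/1 = −122.4 eV.
The photon energy is |E_3 − E_1| = 108.8 eV.

108.8 eV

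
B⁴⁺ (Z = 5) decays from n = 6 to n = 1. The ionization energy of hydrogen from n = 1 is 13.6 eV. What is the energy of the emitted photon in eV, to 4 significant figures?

330.6 eV

The Bohr energies scale as Z², so for Z = 5: E_n = −340.0/n² eV.
E_6 = −340.0/36 = −9.444 eV and E_1 = −340.0/1 = −340.0 eV.
The photon energy is |E_6 − E_1| = 330.6 eV.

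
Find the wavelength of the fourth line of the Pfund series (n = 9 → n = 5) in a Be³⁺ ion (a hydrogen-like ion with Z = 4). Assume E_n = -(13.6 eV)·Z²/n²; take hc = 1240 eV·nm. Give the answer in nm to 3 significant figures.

The Pfund series terminates on n_f = 5; the fourth line has n_i = 5+4 = 9.
ΔE = 217.6 × (1/5² − 1/9²) = 6.018 eV.
λ = 1240 / 6.018 = 206 nm.

206 nm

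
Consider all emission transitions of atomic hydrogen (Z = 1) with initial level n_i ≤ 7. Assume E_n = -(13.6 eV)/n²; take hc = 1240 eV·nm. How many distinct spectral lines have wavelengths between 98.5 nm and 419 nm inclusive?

4

Enumerate all n_i → n_f pairs with 1 ≤ n_f < n_i ≤ 7 and compute λ = 1240 / [13.6·1·(1/n_f² − 1/n_i²)].
Lines falling in [98.5, 419] nm: 3→1 (102.6 nm), 2→1 (121.6 nm), 7→2 (397.1 nm), 6→2 (410.3 nm).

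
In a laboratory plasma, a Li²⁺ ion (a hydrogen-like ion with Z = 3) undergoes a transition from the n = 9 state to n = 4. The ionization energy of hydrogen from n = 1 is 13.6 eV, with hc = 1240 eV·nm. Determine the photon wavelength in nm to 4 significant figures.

For Z = 3 the level energies scale as Z², so the effective Rydberg energy is 13.6 × 9 = 122.4 eV.
ΔE = 122.4 × (1/4² − 1/9²) = 122.4 × 0.05015 = 6.139 eV.
λ = hc/ΔE = 1240 / 6.139 = 202.0 nm.

202.0 nm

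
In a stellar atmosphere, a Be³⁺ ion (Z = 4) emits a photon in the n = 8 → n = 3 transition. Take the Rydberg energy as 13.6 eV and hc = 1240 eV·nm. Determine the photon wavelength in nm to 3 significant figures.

For Z = 4 the level energies scale as Z², so the effective Rydberg energy is 13.6 × 16 = 217.6 eV.
ΔE = 217.6 × (1/3² − 1/8²) = 217.6 × 0.09549 = 20.78 eV.
λ = hc/ΔE = 1240 / 20.78 = 59.7 nm.

59.7 nm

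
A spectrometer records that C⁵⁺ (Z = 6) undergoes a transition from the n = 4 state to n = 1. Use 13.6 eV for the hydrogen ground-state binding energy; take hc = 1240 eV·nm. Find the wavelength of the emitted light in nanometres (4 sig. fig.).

2.702 nm

For Z = 6 the level energies scale as Z², so the effective Rydberg energy is 13.6 × 36 = 489.6 eV.
ΔE = 489.6 × (1/1² − 1/4²) = 489.6 × 0.9375 = 459.0 eV.
λ = hc/ΔE = 1240 / 459.0 = 2.702 nm.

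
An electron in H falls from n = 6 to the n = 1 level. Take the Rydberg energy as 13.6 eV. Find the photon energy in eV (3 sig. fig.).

E_6 = −13.60/36 = −0.3778 eV and E_1 = −13.60/1 = −13.60 eV.
The photon energy is |E_6 − E_1| = 13.2 eV.

13.2 eV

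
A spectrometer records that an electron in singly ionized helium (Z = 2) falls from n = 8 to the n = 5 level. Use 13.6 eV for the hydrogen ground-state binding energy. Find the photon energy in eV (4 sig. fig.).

1.326 eV

The Bohr energies scale as Z², so for Z = 2: E_n = −54.40/n² eV.
E_8 = −54.40/64 = −0.8500 eV and E_5 = −54.40/25 = −2.176 eV.
The photon energy is |E_8 − E_5| = 1.326 eV.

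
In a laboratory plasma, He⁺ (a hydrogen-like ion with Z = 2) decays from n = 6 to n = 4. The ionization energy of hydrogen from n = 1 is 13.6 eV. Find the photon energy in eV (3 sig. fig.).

1.89 eV

The Bohr energies scale as Z², so for Z = 2: E_n = −54.40/n² eV.
E_6 = −54.40/36 = −1.511 eV and E_4 = −54.40/16 = −3.400 eV.
The photon energy is |E_6 − E_4| = 1.89 eV.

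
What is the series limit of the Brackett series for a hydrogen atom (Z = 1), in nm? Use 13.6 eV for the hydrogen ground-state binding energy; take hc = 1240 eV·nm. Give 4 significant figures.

The Brackett series has lower level n_f = 4; the series limit corresponds to n_i → ∞.
ΔE_max = 13.6 × 1 / 4² = 0.8500 eV.
λ_min = 1240 / 0.8500 = 1459 nm.

1459 nm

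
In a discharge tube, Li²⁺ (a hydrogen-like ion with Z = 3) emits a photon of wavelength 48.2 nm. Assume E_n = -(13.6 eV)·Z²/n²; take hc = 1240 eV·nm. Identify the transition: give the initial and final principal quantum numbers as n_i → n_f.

The photon energy is ΔE = hc/λ = 1240 / 48.2 = 25.73 eV.
With Z = 3, ΔE = 122.4 × (1/n_f² − 1/n_i²), so 1/n_f² − 1/n_i² = 0.2102.
Trying n_f = 2 gives 1/n_i² = 0.03982, i.e. n_i ≈ 5; this pair matches.

n_i = 5, n_f = 2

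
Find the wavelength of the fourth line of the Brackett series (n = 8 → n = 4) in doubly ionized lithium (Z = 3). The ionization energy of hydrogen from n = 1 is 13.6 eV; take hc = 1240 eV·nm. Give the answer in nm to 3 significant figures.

216 nm

The Brackett series terminates on n_f = 4; the fourth line has n_i = 4+4 = 8.
ΔE = 122.4 × (1/4² − 1/8²) = 5.738 eV.
λ = 1240 / 5.738 = 216 nm.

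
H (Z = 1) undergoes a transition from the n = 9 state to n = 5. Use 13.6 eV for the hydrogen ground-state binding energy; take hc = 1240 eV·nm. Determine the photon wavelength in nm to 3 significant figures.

ΔE = 13.60 × (1/5² − 1/9²) = 13.60 × 0.02765 = 0.3761 eV.
λ = hc/ΔE = 1240 / 0.3761 = 3300 nm.
This line belongs to the Pfund series.

3300 nm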